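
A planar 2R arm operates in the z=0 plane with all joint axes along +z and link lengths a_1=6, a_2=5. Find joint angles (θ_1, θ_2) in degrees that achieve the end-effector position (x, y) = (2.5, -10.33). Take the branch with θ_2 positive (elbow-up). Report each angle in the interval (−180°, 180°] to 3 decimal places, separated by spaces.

cos θ_2 = (112.9589−6²−5²)/(2·6·5) = 0.8660; θ_2 = 30.0050° (elbow-up)
β = atan2(-10.3300,2.5000) = -76.3952°; ψ = atan2(2.5004,10.3299) = 13.6069°
θ_1 = β − ψ = -90.0021°

-90.002 30.005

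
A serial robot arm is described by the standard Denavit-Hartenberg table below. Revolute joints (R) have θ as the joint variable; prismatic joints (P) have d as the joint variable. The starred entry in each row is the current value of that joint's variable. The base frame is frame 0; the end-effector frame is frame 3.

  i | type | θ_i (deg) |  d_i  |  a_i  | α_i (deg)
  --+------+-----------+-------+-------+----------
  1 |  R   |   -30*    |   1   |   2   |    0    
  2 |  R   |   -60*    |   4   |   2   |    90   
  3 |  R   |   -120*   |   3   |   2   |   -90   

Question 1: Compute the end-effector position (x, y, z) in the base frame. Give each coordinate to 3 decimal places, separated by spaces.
-1.268 -2.000 3.268

after link 1: o_1 = (1.7321, -1.0000, 1.0000)
after link 2: o_2 = (1.7321, -3.0000, 5.0000)
after link 3: o_3 = (-1.2679, -2.0000, 3.2679)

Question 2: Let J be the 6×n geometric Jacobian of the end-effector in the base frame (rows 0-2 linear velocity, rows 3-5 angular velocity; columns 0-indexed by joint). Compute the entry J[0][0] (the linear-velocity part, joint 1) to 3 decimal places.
2.000

axis z_0 = ẑ; lever o_n−o_0 = (-1.2679,-2.0000,3.2679)
cross product → J_v[:, 0] = (2.0000,-1.2679,0.0000)
J_ω[:, 0] = z_0
entry J[0][0] = 2.0000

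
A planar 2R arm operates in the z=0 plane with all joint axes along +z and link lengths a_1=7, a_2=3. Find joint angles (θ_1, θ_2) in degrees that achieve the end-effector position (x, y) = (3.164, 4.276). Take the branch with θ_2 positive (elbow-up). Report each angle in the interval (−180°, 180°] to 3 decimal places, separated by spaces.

cos θ_2 = (28.2951−7²−3²)/(2·7·3) = -0.7073; θ_2 = 135.0124° (elbow-up)
β = atan2(4.2760,3.1640) = 53.5006°; ψ = atan2(2.1209,4.8782) = 23.4975°
θ_1 = β − ψ = 30.0031°

30.003 135.012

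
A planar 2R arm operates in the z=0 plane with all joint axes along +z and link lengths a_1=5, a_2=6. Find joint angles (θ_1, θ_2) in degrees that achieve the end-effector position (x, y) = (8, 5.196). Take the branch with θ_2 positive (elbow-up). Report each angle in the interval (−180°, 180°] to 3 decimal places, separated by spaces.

-0.002 60.002

cos θ_2 = (90.9984−5²−6²)/(2·5·6) = 0.5000; θ_2 = 60.0017° (elbow-up)
β = atan2(5.1960,8.0000) = 33.0037°; ψ = atan2(5.1962,7.9998) = 33.0055°
θ_1 = β − ψ = -0.0017°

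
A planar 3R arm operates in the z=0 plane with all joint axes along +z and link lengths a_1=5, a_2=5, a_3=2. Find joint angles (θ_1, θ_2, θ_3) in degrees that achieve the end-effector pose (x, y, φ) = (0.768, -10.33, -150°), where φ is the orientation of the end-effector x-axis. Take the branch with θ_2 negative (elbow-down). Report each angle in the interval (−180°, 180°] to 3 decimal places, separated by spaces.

-59.997 -30.005 -59.998

wrist centre = target − a_3·(cos φ, sin φ) = (2.5001, -9.3300)
cos θ_2 = (93.2992−5²−5²)/(2·5·5) = 0.8660; θ_2 = -30.0048° (elbow-down)
β = atan2(-9.3300,2.5001) = -74.9995°; ψ = atan2(-2.5004,9.3299) = -15.0024°
θ_1 = β − ψ = -59.9971°
θ_3 = φ − θ_1 − θ_2 = -59.9981° (wrapped to (-180°,180°])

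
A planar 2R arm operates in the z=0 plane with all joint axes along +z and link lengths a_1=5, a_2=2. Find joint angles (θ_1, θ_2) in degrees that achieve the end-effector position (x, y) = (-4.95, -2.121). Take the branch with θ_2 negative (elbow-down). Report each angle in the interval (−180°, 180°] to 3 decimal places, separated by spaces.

cos θ_2 = (29.0011−5²−2²)/(2·5·2) = 0.0001; θ_2 = -89.9967° (elbow-down)
β = atan2(-2.1210,-4.9500) = -156.8056°; ψ = atan2(-2.0000,5.0001) = -21.8010°
θ_1 = β − ψ = -135.0046°

-135.005 -89.997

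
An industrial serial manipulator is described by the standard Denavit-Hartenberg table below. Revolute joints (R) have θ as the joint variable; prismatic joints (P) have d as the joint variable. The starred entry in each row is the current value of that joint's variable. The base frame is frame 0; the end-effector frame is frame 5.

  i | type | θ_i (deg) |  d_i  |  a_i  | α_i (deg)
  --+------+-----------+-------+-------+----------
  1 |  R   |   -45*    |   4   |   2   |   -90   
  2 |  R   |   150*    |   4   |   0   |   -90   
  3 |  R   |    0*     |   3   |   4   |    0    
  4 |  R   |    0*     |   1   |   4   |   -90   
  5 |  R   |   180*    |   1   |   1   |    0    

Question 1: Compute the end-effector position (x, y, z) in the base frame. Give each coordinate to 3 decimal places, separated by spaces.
after link 1: o_1 = (1.4142, -1.4142, 4.0000)
after link 2: o_2 = (4.2426, 1.4142, 4.0000)
after link 3: o_3 = (0.7325, 4.9244, 4.5981)
after link 4: o_4 = (-2.0706, 7.7274, 3.4641)
after link 5: o_5 = (-2.1653, 6.4079, 3.9641)

-2.165 6.408 3.964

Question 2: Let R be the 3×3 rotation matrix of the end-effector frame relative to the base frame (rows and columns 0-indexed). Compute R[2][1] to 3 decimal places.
End-effector y-axis (col 1 of R) = (-0.3536,0.3536,0.8660)
R[2][1] = 0.8660

0.866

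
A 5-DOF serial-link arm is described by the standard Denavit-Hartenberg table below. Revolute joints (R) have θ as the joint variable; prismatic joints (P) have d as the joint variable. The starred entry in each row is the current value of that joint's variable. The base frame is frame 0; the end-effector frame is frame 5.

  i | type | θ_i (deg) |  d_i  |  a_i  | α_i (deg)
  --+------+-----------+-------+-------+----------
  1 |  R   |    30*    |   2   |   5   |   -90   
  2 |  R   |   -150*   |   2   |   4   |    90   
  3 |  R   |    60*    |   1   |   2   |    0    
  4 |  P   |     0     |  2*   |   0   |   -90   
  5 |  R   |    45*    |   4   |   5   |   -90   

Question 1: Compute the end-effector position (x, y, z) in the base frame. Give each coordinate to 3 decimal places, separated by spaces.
-2.313 8.819 4.116

after link 1: o_1 = (4.3301, 2.5000, 2.0000)
after link 2: o_2 = (0.3301, 2.5000, 4.0000)
after link 3: o_3 = (-1.7189, 3.3170, 3.6340)
after link 4: o_4 = (-2.5849, 2.8170, 1.9019)
after link 5: o_5 = (-2.3127, 8.8191, 4.1156)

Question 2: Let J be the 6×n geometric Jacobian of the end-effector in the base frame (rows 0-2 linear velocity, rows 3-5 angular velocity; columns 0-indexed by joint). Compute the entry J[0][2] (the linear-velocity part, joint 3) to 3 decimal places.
5.444

axis z_2 = (-0.4330,-0.2500,-0.8660); lever o_n−o_2 = (-2.6428,6.3191,0.1156)
cross product → J_v[:, 2] = (5.4436,2.3388,-3.3970)
J_ω[:, 2] = z_2
entry J[0][2] = 5.4436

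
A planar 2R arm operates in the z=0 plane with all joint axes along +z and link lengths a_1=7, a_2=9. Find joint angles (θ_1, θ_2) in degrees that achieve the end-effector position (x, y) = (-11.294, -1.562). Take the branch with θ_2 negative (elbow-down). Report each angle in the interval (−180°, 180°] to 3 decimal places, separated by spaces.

cos θ_2 = (129.9943−7²−9²)/(2·7·9) = -0.0000; θ_2 = -90.0026° (elbow-down)
β = atan2(-1.5620,-11.2940) = -172.1257°; ψ = atan2(-9.0000,6.9996) = -52.1266°
θ_1 = β − ψ = -119.9991°

-119.999 -90.003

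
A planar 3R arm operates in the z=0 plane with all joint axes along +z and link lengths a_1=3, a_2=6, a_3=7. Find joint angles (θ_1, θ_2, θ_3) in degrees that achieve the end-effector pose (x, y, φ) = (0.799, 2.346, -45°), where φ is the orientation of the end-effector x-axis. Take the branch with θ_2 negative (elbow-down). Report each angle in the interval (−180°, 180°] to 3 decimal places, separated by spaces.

wrist centre = target − a_3·(cos φ, sin φ) = (-4.1507, 7.2957)
cos θ_2 = (70.4566−3²−6²)/(2·3·6) = 0.7071; θ_2 = -44.9982° (elbow-down)
β = atan2(7.2957,-4.1507) = 119.6367°; ψ = atan2(-4.2425,7.2428) = -30.3600°
θ_1 = β − ψ = 149.9967°
θ_3 = φ − θ_1 − θ_2 = -149.9985° (wrapped to (-180°,180°])

149.997 -44.998 -149.998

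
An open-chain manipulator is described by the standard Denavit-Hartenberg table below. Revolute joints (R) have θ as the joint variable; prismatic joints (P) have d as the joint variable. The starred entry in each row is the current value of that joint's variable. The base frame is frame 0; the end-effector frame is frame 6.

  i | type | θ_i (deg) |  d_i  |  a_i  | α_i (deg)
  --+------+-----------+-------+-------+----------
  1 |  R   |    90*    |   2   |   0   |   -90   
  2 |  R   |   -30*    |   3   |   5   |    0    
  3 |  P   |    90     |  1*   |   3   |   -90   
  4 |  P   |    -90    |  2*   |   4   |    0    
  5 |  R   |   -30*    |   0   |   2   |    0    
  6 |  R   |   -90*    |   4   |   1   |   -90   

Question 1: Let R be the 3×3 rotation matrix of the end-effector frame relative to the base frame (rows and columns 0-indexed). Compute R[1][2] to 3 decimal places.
-0.250

End-effector z-axis (col 2 of R) = (-0.8660,-0.2500,0.4330)
R[1][2] = -0.2500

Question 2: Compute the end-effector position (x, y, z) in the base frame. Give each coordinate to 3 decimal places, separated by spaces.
-9.232 -0.299 0.518

after link 1: o_1 = (0.0000, 0.0000, 2.0000)
after link 2: o_2 = (-3.0000, 4.3301, 4.5000)
after link 3: o_3 = (-4.0000, 5.8301, 1.9019)
after link 4: o_4 = (-8.0000, 4.0981, 0.9019)
after link 5: o_5 = (-9.7321, 3.5981, 1.7679)
after link 6: o_6 = (-9.2321, -0.2990, 0.5179)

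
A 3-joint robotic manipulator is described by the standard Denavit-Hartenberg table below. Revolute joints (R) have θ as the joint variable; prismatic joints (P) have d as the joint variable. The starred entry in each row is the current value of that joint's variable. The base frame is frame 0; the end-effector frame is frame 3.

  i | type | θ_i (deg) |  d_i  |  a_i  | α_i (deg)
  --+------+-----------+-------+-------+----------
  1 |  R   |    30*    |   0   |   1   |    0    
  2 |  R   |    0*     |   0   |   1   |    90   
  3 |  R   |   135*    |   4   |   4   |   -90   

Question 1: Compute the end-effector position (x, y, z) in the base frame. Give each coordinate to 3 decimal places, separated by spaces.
1.283 -3.878 2.828

after link 1: o_1 = (0.8660, 0.5000, 0.0000)
after link 2: o_2 = (1.7321, 1.0000, 0.0000)
after link 3: o_3 = (1.2826, -3.8783, 2.8284)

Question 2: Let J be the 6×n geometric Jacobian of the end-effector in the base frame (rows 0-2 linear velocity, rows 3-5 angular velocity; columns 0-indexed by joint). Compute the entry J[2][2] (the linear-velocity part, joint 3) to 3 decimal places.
axis z_2 = (0.5000,-0.8660,0.0000); lever o_n−o_2 = (-0.4495,-4.8783,2.8284)
cross product → J_v[:, 2] = (-2.4495,-1.4142,-2.8284)
J_ω[:, 2] = z_2
entry J[2][2] = -2.8284

-2.828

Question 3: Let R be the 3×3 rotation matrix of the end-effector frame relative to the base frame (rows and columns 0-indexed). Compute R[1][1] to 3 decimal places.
End-effector y-axis (col 1 of R) = (-0.5000,0.8660,-0.0000)
R[1][1] = 0.8660

0.866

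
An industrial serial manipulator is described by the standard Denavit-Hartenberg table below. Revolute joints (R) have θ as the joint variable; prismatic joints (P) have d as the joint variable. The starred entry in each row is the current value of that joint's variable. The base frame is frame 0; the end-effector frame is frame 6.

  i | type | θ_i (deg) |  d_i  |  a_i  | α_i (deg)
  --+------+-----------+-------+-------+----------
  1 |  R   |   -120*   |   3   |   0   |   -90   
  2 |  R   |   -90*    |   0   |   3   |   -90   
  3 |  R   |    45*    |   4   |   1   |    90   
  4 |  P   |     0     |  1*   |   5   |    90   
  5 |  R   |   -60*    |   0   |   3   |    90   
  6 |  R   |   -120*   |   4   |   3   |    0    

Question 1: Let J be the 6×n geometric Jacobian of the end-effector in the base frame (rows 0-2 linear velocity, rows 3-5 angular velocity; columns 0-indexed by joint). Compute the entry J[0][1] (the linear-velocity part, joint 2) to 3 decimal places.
axis z_1 = (0.8660,-0.5000,0.0000); lever o_n−o_1 = (-6.7191,-3.7395,3.6978)
cross product → J_v[:, 1] = (-1.8489,-3.2024,-6.5981)
J_ω[:, 1] = z_1
entry J[0][1] = -1.8489

-1.849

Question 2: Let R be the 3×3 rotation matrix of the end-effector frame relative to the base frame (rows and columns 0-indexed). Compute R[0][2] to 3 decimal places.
0.224

End-effector z-axis (col 2 of R) = (0.2241,-0.1294,-0.9659)
R[0][2] = 0.2241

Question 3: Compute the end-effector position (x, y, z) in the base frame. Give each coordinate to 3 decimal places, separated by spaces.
after link 1: o_1 = (0.0000, 0.0000, 3.0000)
after link 2: o_2 = (-0.0000, -0.0000, 6.0000)
after link 3: o_3 = (-2.6124, -3.1105, 6.7071)
after link 4: o_4 = (-5.0619, -1.6963, 10.9497)
after link 5: o_5 = (-7.5714, -0.2474, 10.1733)
after link 6: o_6 = (-6.7191, -3.7395, 6.6978)

-6.719 -3.740 6.698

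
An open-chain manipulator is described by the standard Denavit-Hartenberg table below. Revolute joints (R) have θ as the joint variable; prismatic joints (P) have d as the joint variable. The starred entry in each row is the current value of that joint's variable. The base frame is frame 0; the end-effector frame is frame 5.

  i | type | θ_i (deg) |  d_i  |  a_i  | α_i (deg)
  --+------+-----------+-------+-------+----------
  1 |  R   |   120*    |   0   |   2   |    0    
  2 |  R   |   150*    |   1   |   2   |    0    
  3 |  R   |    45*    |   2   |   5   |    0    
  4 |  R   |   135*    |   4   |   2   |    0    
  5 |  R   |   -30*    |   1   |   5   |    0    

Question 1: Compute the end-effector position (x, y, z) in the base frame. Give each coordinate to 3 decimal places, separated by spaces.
5.036 2.527 8.000

after link 1: o_1 = (-1.0000, 1.7321, 0.0000)
after link 2: o_2 = (-1.0000, -0.2679, 1.0000)
after link 3: o_3 = (2.5355, -3.8035, 3.0000)
after link 4: o_4 = (2.5355, -1.8035, 7.0000)
after link 5: o_5 = (5.0355, 2.5266, 8.0000)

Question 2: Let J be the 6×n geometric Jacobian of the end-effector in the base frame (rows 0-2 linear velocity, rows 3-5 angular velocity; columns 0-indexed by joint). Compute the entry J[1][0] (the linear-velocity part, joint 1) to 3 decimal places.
axis z_0 = ẑ; lever o_n−o_0 = (5.0355,2.5266,8.0000)
cross product → J_v[:, 0] = (-2.5266,5.0355,0.0000)
J_ω[:, 0] = z_0
entry J[1][0] = 5.0355

5.036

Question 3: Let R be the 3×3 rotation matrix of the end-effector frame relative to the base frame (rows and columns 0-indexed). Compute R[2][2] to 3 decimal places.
End-effector z-axis (col 2 of R) = (0.0000,0.0000,1.0000)
R[2][2] = 1.0000

1.000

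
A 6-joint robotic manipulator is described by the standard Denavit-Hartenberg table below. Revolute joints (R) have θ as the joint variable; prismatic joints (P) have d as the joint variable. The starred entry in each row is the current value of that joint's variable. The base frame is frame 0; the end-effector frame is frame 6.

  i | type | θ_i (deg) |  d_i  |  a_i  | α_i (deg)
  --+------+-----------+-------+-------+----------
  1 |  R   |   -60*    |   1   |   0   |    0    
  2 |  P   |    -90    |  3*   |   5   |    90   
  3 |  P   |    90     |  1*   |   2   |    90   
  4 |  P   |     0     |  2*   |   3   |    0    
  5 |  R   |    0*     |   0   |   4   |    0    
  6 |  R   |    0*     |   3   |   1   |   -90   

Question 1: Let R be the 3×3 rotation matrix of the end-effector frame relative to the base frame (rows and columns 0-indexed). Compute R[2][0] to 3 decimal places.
1.000

End-effector x-axis (col 0 of R) = (-0.0000,-0.0000,1.0000)
R[2][0] = 1.0000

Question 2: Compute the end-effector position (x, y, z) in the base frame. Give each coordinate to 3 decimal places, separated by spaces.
-9.160 -4.134 14.000

after link 1: o_1 = (0.0000, 0.0000, 1.0000)
after link 2: o_2 = (-4.3301, -2.5000, 4.0000)
after link 3: o_3 = (-4.8301, -1.6340, 6.0000)
after link 4: o_4 = (-6.5622, -2.6340, 9.0000)
after link 5: o_5 = (-6.5622, -2.6340, 13.0000)
after link 6: o_6 = (-9.1603, -4.1340, 14.0000)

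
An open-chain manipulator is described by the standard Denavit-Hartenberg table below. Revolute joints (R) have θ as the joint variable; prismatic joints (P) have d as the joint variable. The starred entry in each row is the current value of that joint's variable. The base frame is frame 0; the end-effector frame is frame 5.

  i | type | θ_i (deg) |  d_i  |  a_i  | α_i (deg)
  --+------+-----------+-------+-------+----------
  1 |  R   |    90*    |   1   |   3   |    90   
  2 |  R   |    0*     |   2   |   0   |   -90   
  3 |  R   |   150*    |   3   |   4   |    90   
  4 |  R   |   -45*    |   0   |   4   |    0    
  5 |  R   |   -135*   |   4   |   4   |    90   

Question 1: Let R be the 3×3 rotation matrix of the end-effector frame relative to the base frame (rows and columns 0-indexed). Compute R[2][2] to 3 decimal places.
1.000

End-effector z-axis (col 2 of R) = (0.0000,0.0000,1.0000)
R[2][2] = 1.0000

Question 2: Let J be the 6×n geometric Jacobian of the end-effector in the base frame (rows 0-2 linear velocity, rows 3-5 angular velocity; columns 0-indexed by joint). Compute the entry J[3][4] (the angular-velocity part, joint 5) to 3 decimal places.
-0.866

axis z_4 = (-0.8660,0.5000,0.0000); lever o_n−o_4 = (-1.4641,5.4641,-0.0000)
cross product → J_v[:, 4] = (-0.0000,-0.0000,-4.0000)
J_ω[:, 4] = z_4
entry J[3][4] = -0.8660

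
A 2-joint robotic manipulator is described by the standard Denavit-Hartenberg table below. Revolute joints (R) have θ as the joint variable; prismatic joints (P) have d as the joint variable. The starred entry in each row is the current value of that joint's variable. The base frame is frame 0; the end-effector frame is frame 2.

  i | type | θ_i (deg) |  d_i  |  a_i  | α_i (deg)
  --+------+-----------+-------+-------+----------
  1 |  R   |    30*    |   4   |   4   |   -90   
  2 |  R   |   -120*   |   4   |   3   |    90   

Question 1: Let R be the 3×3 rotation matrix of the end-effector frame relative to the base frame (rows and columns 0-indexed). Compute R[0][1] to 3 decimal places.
End-effector y-axis (col 1 of R) = (-0.5000,0.8660,0.0000)
R[0][1] = -0.5000

-0.500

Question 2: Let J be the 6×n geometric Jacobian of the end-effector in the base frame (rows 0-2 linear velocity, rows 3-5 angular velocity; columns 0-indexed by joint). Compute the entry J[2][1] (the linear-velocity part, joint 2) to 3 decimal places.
1.500

axis z_1 = (-0.5000,0.8660,0.0000); lever o_n−o_1 = (-3.2990,2.7141,2.5981)
cross product → J_v[:, 1] = (2.2500,1.2990,1.5000)
J_ω[:, 1] = z_1
entry J[2][1] = 1.5000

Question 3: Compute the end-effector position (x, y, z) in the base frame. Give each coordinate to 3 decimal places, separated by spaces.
0.165 4.714 6.598

after link 1: o_1 = (3.4641, 2.0000, 4.0000)
after link 2: o_2 = (0.1651, 4.7141, 6.5981)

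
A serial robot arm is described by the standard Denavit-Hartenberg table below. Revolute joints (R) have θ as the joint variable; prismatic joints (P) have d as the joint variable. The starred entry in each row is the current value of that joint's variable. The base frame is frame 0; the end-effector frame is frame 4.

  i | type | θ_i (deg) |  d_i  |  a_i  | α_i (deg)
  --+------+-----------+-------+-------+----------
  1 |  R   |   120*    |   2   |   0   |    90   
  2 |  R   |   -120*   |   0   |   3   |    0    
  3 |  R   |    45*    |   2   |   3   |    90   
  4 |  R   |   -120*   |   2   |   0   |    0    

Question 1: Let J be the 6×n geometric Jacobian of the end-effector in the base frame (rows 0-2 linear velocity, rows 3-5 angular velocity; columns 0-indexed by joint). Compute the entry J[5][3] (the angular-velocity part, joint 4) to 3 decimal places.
-0.259

axis z_3 = (0.4830,-0.8365,-0.2588); lever o_n−o_3 = (0.9659,-1.6730,-0.5176)
cross product → J_v[:, 3] = (0.0000,0.0000,-0.0000)
J_ω[:, 3] = z_3
entry J[5][3] = -0.2588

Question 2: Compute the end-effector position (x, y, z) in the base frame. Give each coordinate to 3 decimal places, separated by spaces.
3.060 -1.300 -4.013

after link 1: o_1 = (0.0000, 0.0000, 2.0000)
after link 2: o_2 = (0.7500, -1.2990, -0.5981)
after link 3: o_3 = (2.0938, 0.3734, -3.4959)
after link 4: o_4 = (3.0597, -1.2996, -4.0135)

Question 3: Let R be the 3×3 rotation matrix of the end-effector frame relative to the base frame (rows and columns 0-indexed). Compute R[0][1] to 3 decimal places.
-0.545

End-effector y-axis (col 1 of R) = (-0.5451,-0.0559,-0.8365)
R[0][1] = -0.5451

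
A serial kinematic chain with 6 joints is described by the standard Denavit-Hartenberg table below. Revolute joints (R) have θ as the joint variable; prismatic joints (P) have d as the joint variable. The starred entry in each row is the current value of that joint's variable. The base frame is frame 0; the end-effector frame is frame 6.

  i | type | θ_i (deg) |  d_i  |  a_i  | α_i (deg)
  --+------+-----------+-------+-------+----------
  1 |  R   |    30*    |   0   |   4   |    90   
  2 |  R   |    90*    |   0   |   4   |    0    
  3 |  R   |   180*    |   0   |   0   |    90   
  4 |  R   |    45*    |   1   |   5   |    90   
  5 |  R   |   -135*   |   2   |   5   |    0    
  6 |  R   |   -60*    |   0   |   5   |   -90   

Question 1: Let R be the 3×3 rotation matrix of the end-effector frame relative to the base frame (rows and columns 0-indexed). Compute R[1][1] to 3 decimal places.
End-effector y-axis (col 1 of R) = (0.3536,-0.6124,0.7071)
R[1][1] = -0.6124

-0.612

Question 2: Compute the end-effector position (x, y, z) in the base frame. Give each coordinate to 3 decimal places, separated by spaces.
2.642 5.906 4.965

after link 1: o_1 = (3.4641, 2.0000, 0.0000)
after link 2: o_2 = (3.4641, 2.0000, 4.0000)
after link 3: o_3 = (3.4641, 2.0000, 4.0000)
after link 4: o_4 = (4.3658, -1.5619, 0.4645)
after link 5: o_5 = (5.4706, 3.5957, 1.5503)
after link 6: o_6 = (2.6423, 5.9062, 4.9653)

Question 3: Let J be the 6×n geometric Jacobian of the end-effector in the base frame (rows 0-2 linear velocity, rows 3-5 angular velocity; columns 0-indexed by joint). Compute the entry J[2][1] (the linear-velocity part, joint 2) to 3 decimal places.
axis z_1 = (0.5000,-0.8660,0.0000); lever o_n−o_1 = (-0.8218,3.9062,4.9653)
cross product → J_v[:, 1] = (-4.3001,-2.4827,1.2414)
J_ω[:, 1] = z_1
entry J[2][1] = 1.2414

1.241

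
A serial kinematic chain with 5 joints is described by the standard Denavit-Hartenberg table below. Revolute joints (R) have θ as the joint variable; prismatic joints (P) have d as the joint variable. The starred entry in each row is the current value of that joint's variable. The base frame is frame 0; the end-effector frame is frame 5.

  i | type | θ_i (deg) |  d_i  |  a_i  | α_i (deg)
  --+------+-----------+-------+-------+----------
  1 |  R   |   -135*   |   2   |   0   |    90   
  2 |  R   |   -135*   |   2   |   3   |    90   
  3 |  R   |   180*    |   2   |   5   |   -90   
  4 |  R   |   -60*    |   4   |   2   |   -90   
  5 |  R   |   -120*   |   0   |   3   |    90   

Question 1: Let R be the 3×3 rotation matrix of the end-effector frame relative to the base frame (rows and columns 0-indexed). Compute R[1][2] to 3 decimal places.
0.195

End-effector z-axis (col 2 of R) = (-0.5120,0.1951,-0.8365)
R[1][2] = 0.1951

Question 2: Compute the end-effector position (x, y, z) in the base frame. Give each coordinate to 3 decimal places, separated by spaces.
3.343 -3.160 5.311

after link 1: o_1 = (0.0000, 0.0000, 2.0000)
after link 2: o_2 = (0.0858, 2.9142, -0.1213)
after link 3: o_3 = (-1.4142, 1.4142, 4.8284)
after link 4: o_4 = (1.7802, -1.0482, 6.7603)
after link 5: o_5 = (3.3428, -3.1598, 5.3114)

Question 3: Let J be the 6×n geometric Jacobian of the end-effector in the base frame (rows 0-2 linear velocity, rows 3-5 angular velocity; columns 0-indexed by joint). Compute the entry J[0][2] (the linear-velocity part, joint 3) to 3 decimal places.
axis z_2 = (0.5000,0.5000,0.7071); lever o_n−o_2 = (3.2571,-6.0740,5.4327)
cross product → J_v[:, 2] = (7.0113,-0.4133,-4.6655)
J_ω[:, 2] = z_2
entry J[0][2] = 7.0113

7.011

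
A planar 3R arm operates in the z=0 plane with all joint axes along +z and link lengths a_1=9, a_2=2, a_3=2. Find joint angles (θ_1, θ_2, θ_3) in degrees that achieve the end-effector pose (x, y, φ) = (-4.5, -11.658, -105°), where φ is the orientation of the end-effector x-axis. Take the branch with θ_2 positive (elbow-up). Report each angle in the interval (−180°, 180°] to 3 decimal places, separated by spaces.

-119.999 44.997 -29.998

wrist centre = target − a_3·(cos φ, sin φ) = (-3.9824, -9.7261)
cos θ_2 = (110.4572−9²−2²)/(2·9·2) = 0.7071; θ_2 = 44.9970° (elbow-up)
β = atan2(-9.7261,-3.9824) = -112.2666°; ψ = atan2(1.4141,10.4143) = 7.7328°
θ_1 = β − ψ = -119.9994°
θ_3 = φ − θ_1 − θ_2 = -29.9976° (wrapped to (-180°,180°])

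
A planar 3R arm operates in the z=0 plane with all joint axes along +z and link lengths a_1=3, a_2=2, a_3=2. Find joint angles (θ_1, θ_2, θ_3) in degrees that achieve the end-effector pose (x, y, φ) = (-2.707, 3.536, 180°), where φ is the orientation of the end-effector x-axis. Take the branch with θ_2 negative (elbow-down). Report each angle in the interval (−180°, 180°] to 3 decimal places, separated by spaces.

wrist centre = target − a_3·(cos φ, sin φ) = (-0.7070, 3.5360)
cos θ_2 = (13.0031−3²−2²)/(2·3·2) = 0.0003; θ_2 = -89.9850° (elbow-down)
β = atan2(3.5360,-0.7070) = 101.3068°; ψ = atan2(-2.0000,3.0005) = -33.6854°
θ_1 = β − ψ = 134.9923°
θ_3 = φ − θ_1 − θ_2 = 134.9927° (wrapped to (-180°,180°])

134.992 -89.985 134.993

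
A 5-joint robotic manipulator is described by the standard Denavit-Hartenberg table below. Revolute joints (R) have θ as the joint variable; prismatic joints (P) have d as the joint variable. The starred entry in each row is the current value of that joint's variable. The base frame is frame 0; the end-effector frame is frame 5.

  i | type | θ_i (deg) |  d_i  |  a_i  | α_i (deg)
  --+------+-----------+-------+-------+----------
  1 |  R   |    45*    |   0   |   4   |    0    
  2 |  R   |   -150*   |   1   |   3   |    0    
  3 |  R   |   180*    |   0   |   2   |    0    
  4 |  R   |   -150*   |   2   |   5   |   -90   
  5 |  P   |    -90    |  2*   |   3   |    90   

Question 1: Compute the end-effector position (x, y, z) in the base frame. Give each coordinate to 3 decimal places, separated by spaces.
5.796 -2.449 6.000

after link 1: o_1 = (2.8284, 2.8284, 0.0000)
after link 2: o_2 = (2.0520, -0.0694, 1.0000)
after link 3: o_3 = (2.5696, 1.8625, 1.0000)
after link 4: o_4 = (3.8637, -2.9671, 3.0000)
after link 5: o_5 = (5.7956, -2.4495, 6.0000)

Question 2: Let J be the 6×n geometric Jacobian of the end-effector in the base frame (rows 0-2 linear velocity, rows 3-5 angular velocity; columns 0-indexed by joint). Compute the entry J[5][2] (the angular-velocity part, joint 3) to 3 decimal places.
axis z_2 = (0.0000,0.0000,1.0000); lever o_n−o_2 = (3.7436,-2.3801,5.0000)
cross product → J_v[:, 2] = (2.3801,3.7436,-0.0000)
J_ω[:, 2] = z_2
entry J[5][2] = 1.0000

1.000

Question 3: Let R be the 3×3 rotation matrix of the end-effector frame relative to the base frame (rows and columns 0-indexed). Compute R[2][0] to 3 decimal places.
End-effector x-axis (col 0 of R) = (-0.0000,-0.0000,1.0000)
R[2][0] = 1.0000

1.000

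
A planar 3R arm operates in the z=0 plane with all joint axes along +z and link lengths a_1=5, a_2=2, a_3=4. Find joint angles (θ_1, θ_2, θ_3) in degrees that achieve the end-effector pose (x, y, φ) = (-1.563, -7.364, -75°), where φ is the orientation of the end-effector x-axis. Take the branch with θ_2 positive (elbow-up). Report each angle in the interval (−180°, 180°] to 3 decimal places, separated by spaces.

wrist centre = target − a_3·(cos φ, sin φ) = (-2.5983, -3.5003)
cos θ_2 = (19.0031−5²−2²)/(2·5·2) = -0.4998; θ_2 = 119.9897° (elbow-up)
β = atan2(-3.5003,-2.5983) = -126.5866°; ψ = atan2(1.7322,4.0003) = 23.4138°
θ_1 = β − ψ = -150.0003°
θ_3 = φ − θ_1 − θ_2 = -44.9894° (wrapped to (-180°,180°])

-150.000 119.990 -44.989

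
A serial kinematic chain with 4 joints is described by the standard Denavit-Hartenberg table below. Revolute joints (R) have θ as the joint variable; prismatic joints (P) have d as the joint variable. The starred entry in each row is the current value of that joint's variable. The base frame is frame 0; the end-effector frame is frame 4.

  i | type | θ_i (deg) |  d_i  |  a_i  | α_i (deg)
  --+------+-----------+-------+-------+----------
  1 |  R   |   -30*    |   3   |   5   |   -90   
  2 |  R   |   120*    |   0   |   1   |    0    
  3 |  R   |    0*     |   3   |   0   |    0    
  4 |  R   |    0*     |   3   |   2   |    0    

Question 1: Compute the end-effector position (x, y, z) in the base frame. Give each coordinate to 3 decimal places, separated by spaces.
6.031 3.446 0.402

after link 1: o_1 = (4.3301, -2.5000, 3.0000)
after link 2: o_2 = (3.8971, -2.2500, 2.1340)
after link 3: o_3 = (5.3971, 0.3481, 2.1340)
after link 4: o_4 = (6.0311, 3.4462, 0.4019)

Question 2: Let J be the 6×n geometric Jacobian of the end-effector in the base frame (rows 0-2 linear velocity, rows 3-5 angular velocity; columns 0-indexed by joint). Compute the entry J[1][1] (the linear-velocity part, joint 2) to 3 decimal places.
axis z_1 = (0.5000,0.8660,0.0000); lever o_n−o_1 = (1.7010,5.9462,-2.5981)
cross product → J_v[:, 1] = (-2.2500,1.2990,1.5000)
J_ω[:, 1] = z_1
entry J[1][1] = 1.2990

1.299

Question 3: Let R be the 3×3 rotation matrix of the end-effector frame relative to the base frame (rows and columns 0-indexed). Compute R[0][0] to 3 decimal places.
-0.433

End-effector x-axis (col 0 of R) = (-0.4330,0.2500,-0.8660)
R[0][0] = -0.4330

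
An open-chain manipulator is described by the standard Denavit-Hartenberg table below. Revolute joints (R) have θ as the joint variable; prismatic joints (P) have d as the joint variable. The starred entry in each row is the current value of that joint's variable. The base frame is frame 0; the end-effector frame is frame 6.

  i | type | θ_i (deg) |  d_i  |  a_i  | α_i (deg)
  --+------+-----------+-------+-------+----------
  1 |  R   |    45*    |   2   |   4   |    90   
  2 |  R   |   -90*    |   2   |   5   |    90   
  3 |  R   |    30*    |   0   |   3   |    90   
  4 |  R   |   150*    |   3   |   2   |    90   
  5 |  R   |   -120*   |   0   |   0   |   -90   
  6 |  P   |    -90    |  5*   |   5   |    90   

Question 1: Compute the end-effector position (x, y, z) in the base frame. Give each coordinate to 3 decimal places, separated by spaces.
after link 1: o_1 = (2.8284, 2.8284, 2.0000)
after link 2: o_2 = (4.2426, 1.4142, -3.0000)
after link 3: o_3 = (5.3033, 0.3536, -5.5981)
after link 4: o_4 = (2.1467, 2.0959, -5.5981)
after link 5: o_5 = (2.1467, 2.0959, -5.5981)
after link 6: o_6 = (-1.3571, -3.5858, -3.2655)

-1.357 -3.586 -3.266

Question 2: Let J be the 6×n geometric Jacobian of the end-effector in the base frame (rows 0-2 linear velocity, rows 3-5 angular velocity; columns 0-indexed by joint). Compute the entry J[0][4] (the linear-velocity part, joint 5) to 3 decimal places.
-4.301

axis z_4 = (-0.4356,-0.7891,-0.4330); lever o_n−o_4 = (-3.5038,-5.6818,2.3325)
cross product → J_v[:, 4] = (-4.3010,2.5332,-0.2901)
J_ω[:, 4] = z_4
entry J[0][4] = -4.3010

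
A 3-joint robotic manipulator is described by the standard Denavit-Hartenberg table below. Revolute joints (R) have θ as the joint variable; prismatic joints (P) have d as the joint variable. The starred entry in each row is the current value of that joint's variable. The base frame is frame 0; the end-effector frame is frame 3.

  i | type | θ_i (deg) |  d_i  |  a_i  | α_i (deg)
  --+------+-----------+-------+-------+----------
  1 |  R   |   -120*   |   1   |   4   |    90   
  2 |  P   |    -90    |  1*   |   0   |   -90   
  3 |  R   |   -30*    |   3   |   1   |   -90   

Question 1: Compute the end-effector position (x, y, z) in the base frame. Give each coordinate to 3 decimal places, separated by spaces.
-4.799 -5.312 0.134

after link 1: o_1 = (-2.0000, -3.4641, 1.0000)
after link 2: o_2 = (-2.8660, -2.9641, 1.0000)
after link 3: o_3 = (-4.7990, -5.3122, 0.1340)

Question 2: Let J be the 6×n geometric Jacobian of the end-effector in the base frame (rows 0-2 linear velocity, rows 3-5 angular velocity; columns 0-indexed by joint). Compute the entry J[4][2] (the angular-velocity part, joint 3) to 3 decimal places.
axis z_2 = (-0.5000,-0.8660,0.0000); lever o_n−o_2 = (-1.9330,-2.3481,-0.8660)
cross product → J_v[:, 2] = (0.7500,-0.4330,-0.5000)
J_ω[:, 2] = z_2
entry J[4][2] = -0.8660

-0.866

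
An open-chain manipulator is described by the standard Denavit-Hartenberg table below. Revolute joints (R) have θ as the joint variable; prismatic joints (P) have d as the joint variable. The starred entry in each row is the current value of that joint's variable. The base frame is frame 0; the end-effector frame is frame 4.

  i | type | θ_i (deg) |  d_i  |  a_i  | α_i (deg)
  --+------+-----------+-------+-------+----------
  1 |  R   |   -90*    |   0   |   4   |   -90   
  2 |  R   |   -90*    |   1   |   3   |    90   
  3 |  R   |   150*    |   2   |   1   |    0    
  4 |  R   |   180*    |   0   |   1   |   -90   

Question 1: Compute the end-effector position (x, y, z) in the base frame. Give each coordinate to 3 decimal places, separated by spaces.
after link 1: o_1 = (0.0000, -4.0000, 0.0000)
after link 2: o_2 = (1.0000, -4.0000, 3.0000)
after link 3: o_3 = (1.5000, -2.0000, 2.1340)
after link 4: o_4 = (1.0000, -2.0000, 3.0000)

1.000 -2.000 3.000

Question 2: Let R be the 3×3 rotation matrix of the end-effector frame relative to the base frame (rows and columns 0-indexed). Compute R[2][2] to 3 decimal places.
0.500

End-effector z-axis (col 2 of R) = (0.8660,0.0000,0.5000)
R[2][2] = 0.5000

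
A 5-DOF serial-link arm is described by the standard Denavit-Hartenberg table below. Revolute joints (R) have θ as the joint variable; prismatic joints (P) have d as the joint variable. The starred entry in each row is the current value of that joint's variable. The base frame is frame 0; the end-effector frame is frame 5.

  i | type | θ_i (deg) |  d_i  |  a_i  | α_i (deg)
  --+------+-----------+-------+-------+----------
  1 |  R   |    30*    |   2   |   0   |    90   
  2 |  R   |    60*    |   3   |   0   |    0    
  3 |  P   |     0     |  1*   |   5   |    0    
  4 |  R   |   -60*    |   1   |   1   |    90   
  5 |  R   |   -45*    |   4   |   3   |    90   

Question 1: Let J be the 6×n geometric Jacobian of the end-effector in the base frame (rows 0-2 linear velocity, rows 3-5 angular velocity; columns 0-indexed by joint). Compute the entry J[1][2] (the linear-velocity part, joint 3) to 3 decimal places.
-0.866

prismatic axis z_2 = (0.5000,-0.8660,0.0000)
J_v[:, 2] = z_2; J_ω[:, 2] = (0,0,0)
entry J[1][2] = -0.8660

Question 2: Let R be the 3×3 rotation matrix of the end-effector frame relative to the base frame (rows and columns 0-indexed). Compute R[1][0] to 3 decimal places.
End-effector x-axis (col 0 of R) = (0.2588,0.9659,-0.0000)
R[1][0] = 0.9659

0.966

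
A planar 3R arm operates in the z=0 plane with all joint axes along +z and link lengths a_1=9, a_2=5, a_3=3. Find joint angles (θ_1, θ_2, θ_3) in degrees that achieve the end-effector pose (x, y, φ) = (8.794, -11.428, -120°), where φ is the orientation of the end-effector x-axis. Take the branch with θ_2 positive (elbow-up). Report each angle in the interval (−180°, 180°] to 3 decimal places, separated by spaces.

wrist centre = target − a_3·(cos φ, sin φ) = (10.2940, -8.8299)
cos θ_2 = (183.9340−9²−5²)/(2·9·5) = 0.8659; θ_2 = 30.0106° (elbow-up)
β = atan2(-8.8299,10.2940) = -40.6221°; ψ = atan2(2.5008,13.3297) = 10.6258°
θ_1 = β − ψ = -51.2480°
θ_3 = φ − θ_1 − θ_2 = -98.7626° (wrapped to (-180°,180°])

-51.248 30.011 -98.763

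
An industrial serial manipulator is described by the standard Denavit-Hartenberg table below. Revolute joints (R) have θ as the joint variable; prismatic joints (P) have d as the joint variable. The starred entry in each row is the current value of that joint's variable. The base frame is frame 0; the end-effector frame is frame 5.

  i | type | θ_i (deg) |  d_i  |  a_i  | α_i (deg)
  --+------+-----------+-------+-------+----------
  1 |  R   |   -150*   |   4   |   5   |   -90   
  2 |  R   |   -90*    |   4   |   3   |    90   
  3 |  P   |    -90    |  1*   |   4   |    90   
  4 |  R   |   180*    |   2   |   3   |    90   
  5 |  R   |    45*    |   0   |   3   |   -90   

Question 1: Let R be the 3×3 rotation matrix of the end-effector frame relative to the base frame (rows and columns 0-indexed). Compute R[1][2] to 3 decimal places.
0.612

End-effector z-axis (col 2 of R) = (-0.3536,0.6124,-0.7071)
R[1][2] = 0.6124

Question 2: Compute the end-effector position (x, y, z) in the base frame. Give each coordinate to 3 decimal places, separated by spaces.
-0.903 -6.435 2.879

after link 1: o_1 = (-4.3301, -2.5000, 4.0000)
after link 2: o_2 = (-2.3301, -5.9641, 7.0000)
after link 3: o_3 = (-3.4641, -2.0000, 7.0000)
after link 4: o_4 = (-1.9641, -4.5981, 5.0000)
after link 5: o_5 = (-0.9034, -6.4352, 2.8787)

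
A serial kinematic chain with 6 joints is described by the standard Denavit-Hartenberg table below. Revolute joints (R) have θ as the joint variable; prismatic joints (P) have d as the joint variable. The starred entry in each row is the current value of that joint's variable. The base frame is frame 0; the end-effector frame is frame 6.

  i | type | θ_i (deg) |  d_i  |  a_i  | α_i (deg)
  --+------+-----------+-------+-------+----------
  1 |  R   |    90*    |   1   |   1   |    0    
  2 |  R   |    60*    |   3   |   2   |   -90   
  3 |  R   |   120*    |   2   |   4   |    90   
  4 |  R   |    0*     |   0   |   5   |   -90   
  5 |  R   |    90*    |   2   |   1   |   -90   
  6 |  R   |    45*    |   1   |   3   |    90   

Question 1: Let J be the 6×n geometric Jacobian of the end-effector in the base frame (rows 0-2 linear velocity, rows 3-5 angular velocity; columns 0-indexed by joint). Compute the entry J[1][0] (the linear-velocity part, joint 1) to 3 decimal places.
3.134

axis z_0 = ẑ; lever o_n−o_0 = (3.1337,-2.9786,-1.3675)
cross product → J_v[:, 0] = (2.9786,3.1337,-0.0000)
J_ω[:, 0] = z_0
entry J[1][0] = 3.1337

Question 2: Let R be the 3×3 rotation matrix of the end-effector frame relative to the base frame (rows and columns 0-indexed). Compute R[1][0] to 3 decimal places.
End-effector x-axis (col 0 of R) = (0.8839,0.3062,0.3536)
R[1][0] = 0.3062

0.306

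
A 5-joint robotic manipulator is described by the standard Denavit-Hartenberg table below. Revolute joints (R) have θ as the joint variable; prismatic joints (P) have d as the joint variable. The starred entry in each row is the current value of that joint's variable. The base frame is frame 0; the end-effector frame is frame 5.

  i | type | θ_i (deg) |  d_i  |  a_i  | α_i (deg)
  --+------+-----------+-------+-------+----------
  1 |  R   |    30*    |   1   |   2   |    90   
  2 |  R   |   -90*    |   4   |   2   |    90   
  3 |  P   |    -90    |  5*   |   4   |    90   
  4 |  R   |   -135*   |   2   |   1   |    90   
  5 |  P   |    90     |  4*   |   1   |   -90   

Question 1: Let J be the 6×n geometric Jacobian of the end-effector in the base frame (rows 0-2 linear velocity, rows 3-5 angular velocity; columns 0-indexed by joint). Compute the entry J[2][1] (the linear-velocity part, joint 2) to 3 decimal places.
axis z_1 = (0.5000,-0.8660,0.0000); lever o_n−o_1 = (-4.3995,-6.6225,1.0000)
cross product → J_v[:, 1] = (-0.8660,-0.5000,-7.1213)
J_ω[:, 1] = z_1
entry J[2][1] = -7.1213

-7.121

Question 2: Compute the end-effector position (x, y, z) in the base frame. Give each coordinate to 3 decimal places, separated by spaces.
after link 1: o_1 = (1.7321, 1.0000, 1.0000)
after link 2: o_2 = (3.7321, -2.4641, -1.0000)
after link 3: o_3 = (-2.5981, -1.5000, -1.0000)
after link 4: o_4 = (-1.6322, -1.7588, 1.0000)
after link 5: o_5 = (-2.6674, -5.6225, 2.0000)

-2.667 -5.623 2.000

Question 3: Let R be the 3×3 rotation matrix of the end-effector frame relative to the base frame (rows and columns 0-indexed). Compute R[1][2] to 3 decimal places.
0.259

End-effector z-axis (col 2 of R) = (-0.9659,0.2588,-0.0000)
R[1][2] = 0.2588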